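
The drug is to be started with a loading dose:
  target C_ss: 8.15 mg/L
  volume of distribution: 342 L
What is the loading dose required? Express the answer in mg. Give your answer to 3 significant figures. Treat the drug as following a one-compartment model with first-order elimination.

2790 mg

LD = Css × Vd = 8.15 × 342 = 2787 mg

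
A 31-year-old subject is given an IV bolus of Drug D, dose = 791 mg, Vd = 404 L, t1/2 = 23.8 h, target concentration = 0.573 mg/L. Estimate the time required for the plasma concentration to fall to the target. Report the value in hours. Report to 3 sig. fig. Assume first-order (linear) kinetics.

42.2 h

C₀ = Dose / Vd = 791.0 / 404 = 1.958 mg/L
k = ln2 / t½ = 0.693147 / 23.8 = 0.02912 h⁻¹
t = ln(C₀ / C) / k = ln(1.958 / 0.573) / 0.02912
  = ln(3.417) / 0.02912 = 1.229 / 0.02912 = 42.20 h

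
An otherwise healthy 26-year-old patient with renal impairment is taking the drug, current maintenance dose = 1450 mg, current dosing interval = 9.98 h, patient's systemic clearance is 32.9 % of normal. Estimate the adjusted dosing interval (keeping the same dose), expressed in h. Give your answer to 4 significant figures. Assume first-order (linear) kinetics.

To keep the same average steady-state level, dosing rate must scale with clearance.
CL ratio = 32.9 / 100 = 0.3290
New interval (same dose) = 9.98 / 0.3290 = 30.33 h

30.33 h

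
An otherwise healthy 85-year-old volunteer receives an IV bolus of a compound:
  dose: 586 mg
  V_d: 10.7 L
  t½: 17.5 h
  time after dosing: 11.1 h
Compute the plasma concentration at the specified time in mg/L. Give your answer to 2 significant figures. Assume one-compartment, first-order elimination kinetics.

35 mg/L

C₀ = Dose / Vd = 586.0 / 10.7 = 54.77 mg/L
k = ln2 / t½ = 0.693147 / 17.5 = 0.03961 h⁻¹
C = C₀ · e^(−k·t) = 54.77 × e^(−0.03961 × 11.1)
  = 54.77 × 0.6442 = 35.28 mg/L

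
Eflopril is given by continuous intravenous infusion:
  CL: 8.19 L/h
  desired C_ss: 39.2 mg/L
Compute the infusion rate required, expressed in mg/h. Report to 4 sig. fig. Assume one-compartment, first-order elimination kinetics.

321.0 mg/h

At steady state, infusion rate R₀ = Css × CL = 39.2 × 8.190 = 321.0 mg/h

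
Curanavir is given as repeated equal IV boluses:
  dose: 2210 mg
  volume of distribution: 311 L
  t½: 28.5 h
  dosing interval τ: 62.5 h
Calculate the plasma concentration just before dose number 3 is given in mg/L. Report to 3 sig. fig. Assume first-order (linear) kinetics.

1.89 mg/L

C₀ per dose = Dose / Vd = 2210 / 311 = 7.106 mg/L
k = ln2 / t½ = 0.693147 / 28.5 = 0.02432 h⁻¹
Fraction remaining after one interval: r = e^(−kτ) = e^(−0.02432 × 62.5) = 0.2187
Before dose 3, 2 doses have been given (aged 1τ, 2τ).
C_trough = C₀ × (r + r²) = 7.106 × (0.2187 + 0.04783) = 1.894 mg/L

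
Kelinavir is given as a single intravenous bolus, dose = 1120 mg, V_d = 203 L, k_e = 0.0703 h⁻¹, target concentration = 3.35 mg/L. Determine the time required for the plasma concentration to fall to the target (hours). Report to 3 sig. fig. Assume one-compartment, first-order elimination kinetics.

7.10 h

C₀ = Dose / Vd = 1120 / 203 = 5.517 mg/L
t = ln(C₀ / C) / k = ln(5.517 / 3.35) / 0.07030
  = ln(1.647) / 0.07030 = 0.4990 / 0.07030 = 7.098 h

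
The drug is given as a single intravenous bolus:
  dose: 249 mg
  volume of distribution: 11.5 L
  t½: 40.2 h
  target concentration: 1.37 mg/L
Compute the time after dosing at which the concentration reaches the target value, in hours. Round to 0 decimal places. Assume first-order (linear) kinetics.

C₀ = Dose / Vd = 249.0 / 11.5 = 21.65 mg/L
k = ln2 / t½ = 0.693147 / 40.2 = 0.01724 h⁻¹
t = ln(C₀ / C) / k = ln(21.65 / 1.37) / 0.01724
  = ln(15.80) / 0.01724 = 2.760 / 0.01724 = 160.1 h

160 h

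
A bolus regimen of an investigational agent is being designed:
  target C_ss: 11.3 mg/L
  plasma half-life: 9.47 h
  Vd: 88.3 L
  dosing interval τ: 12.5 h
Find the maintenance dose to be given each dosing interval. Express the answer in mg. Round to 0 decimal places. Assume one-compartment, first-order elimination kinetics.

k = ln2 / t½ = 0.693147 / 9.47 = 0.07319 h⁻¹
CL = k × Vd = 0.07319 × 88.3 = 6.463 L/h
At steady state, Dose/τ = Css × CL.
Dose = Css × CL × τ = 11.3 × 6.463 × 12.5 = 912.9 mg

913 mg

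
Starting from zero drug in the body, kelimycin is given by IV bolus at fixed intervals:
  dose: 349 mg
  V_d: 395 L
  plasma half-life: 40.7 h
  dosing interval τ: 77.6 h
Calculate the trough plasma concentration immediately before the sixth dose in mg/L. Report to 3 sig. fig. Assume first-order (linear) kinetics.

0.321 mg/L

C₀ per dose = Dose / Vd = 349 / 395 = 0.8835 mg/L
k = ln2 / t½ = 0.693147 / 40.7 = 0.01703 h⁻¹
Fraction remaining after one interval: r = e^(−kτ) = e^(−0.01703 × 77.6) = 0.2667
Before dose 6, 5 doses have been given (aged 1τ, 2τ, 3τ, 4τ, 5τ).
C_trough = C₀ × (r + r² + … + r^5) = C₀ × r(1−r^5)/(1−r)
        = 0.8835 × 0.2667 × (1 − 0.001349) / (1 − 0.2667) = 0.3209 mg/L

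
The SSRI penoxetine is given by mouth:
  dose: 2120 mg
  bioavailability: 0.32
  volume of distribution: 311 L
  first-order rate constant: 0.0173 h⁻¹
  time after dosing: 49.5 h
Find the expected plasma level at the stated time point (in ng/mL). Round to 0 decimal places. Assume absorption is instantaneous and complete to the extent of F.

Amount reaching circulation = F × Dose = 0.32 × 2120 = 678.4 mg
C₀ = F·Dose / Vd = 678.4 / 311 = 2.181 mg/L
C = C₀ · e^(−k·t) = 2.181 × e^(−0.01730 × 49.5)
  = 2.181 × 0.4247 = 0.9263 mg/L
Convert: 0.9263 mg/L × 1000 = 926.3 ng/mL

926 ng/mL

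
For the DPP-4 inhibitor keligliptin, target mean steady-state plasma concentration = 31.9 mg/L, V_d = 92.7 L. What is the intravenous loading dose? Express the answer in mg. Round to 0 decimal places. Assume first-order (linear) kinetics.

LD = Css × Vd = 31.9 × 92.7 = 2957 mg

2957 mg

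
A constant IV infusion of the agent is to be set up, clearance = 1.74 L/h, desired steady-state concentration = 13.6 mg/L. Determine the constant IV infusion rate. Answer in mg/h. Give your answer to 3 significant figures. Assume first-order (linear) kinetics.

23.7 mg/h

At steady state, infusion rate R₀ = Css × CL = 13.6 × 1.740 = 23.66 mg/h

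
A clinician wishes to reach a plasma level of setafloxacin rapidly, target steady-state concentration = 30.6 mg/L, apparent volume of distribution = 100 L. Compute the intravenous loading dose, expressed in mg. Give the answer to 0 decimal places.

3060 mg

LD = Css × Vd = 30.6 × 100 = 3060 mg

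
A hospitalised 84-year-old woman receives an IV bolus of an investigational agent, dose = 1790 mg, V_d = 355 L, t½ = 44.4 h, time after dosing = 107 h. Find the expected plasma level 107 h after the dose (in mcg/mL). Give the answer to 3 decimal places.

C₀ = Dose / Vd = 1790 / 355 = 5.042 mg/L
k = ln2 / t½ = 0.693147 / 44.4 = 0.01561 h⁻¹
C = C₀ · e^(−k·t) = 5.042 × e^(−0.01561 × 107)
  = 5.042 × 0.1882 = 0.9489 mg/L
(0.9489 mg/L = 0.9489 mcg/mL)

0.949 mcg/mL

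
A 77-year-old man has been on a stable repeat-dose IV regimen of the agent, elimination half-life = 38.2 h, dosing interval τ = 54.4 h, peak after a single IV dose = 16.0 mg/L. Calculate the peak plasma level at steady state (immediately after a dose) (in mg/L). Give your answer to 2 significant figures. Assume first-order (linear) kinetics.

k = ln2 / t½ = 0.693147 / 38.2 = 0.01815 h⁻¹
e^(−kτ) = e^(−0.01815 × 54.4) = 0.3726
Accumulation ratio R = 1 / (1 − e^(−kτ)) = 1 / (1 − 0.3726) = 1.594
Steady-state peak = C₀ × R = 16.0 × 1.594 = 25.50 mg/L

26 mg/L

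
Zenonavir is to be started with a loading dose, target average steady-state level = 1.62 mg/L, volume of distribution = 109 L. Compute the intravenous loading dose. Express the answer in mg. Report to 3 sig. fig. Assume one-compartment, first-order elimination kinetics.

177 mg

LD = Css × Vd = 1.62 × 109 = 176.6 mg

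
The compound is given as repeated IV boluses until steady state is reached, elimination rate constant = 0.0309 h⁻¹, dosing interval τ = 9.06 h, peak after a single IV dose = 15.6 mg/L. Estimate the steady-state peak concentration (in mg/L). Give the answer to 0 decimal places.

64 mg/L

e^(−kτ) = e^(−0.03090 × 9.06) = 0.7558
Accumulation ratio R = 1 / (1 − e^(−kτ)) = 1 / (1 − 0.7558) = 4.095
Steady-state peak = C₀ × R = 15.6 × 4.095 = 63.88 mg/L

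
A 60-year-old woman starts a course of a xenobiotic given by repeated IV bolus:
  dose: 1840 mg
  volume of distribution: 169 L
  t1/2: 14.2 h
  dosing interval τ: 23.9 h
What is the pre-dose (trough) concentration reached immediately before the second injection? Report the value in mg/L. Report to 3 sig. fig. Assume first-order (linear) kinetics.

3.39 mg/L

C₀ per dose = Dose / Vd = 1840 / 169 = 10.89 mg/L
k = ln2 / t½ = 0.693147 / 14.2 = 0.04881 h⁻¹
Fraction remaining after one interval: r = e^(−kτ) = e^(−0.04881 × 23.9) = 0.3114
Before dose 2, 1 dose has been given (aged 1τ).
C_trough = C₀ × r = 10.89 × 0.3114 = 3.391 mg/L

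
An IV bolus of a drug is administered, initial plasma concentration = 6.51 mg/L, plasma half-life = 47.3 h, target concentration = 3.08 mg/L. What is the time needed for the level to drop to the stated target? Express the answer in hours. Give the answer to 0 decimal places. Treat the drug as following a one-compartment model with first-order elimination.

51 h

k = ln2 / t½ = 0.693147 / 47.3 = 0.01465 h⁻¹
t = ln(C₀ / C) / k = ln(6.510 / 3.08) / 0.01465
  = ln(2.114) / 0.01465 = 0.7486 / 0.01465 = 51.10 h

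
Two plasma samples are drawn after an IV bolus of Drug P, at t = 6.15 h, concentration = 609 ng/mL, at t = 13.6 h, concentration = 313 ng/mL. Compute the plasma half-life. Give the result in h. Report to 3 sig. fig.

k = ln(C₁/C₂) / (t₂ − t₁) = ln(609/313) / (13.6 − 6.15)
  = 0.6656 / 7.450 = 0.08934 h⁻¹
t½ = ln2 / k = 0.693147 / 0.08934 = 7.759 h

7.76 h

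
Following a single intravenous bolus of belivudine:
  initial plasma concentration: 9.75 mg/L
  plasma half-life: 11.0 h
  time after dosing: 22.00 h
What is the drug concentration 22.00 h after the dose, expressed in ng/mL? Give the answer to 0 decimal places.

k = ln2 / t½ = 0.693147 / 11.0 = 0.06301 h⁻¹
t / t½ = 22.00 / 11.0 = 2 half-lives
C = C₀ × (1/2)^2 = 9.750 × 0.2500 = 2.438 mg/L
Convert: 2.438 mg/L × 1000 = 2438 ng/mL

2438 ng/mL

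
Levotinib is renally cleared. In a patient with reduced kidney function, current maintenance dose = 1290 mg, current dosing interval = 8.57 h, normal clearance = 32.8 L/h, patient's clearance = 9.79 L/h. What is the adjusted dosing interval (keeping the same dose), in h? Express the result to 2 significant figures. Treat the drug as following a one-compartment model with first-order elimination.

To keep the same average steady-state level, dosing rate must scale with clearance.
CL ratio = 9.79 / 32.8 = 0.2985
New interval (same dose) = 8.57 / 0.2985 = 28.71 h

29 h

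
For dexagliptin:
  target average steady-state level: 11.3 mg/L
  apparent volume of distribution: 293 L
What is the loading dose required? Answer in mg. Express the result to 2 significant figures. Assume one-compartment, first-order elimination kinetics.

3300 mg

LD = Css × Vd = 11.3 × 293 = 3311 mg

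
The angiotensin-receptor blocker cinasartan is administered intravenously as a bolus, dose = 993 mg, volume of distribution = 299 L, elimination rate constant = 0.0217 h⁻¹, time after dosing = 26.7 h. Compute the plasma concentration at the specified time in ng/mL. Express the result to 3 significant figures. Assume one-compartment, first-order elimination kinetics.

1860 ng/mL

C₀ = Dose / Vd = 993.0 / 299 = 3.321 mg/L
C = C₀ · e^(−k·t) = 3.321 × e^(−0.02170 × 26.7)
  = 3.321 × 0.5602 = 1.860 mg/L
Convert: 1.860 mg/L × 1000 = 1860 ng/mL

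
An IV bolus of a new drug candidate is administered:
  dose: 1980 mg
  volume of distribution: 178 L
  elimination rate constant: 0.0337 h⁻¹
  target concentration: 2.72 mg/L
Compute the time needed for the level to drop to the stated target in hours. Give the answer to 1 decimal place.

41.8 h

C₀ = Dose / Vd = 1980 / 178 = 11.12 mg/L
t = ln(C₀ / C) / k = ln(11.12 / 2.72) / 0.03370
  = ln(4.088) / 0.03370 = 1.408 / 0.03370 = 41.78 h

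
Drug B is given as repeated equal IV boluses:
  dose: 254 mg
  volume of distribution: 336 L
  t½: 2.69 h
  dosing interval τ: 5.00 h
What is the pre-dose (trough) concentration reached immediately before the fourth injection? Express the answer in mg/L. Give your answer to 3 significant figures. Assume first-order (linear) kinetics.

C₀ per dose = Dose / Vd = 254 / 336 = 0.7560 mg/L
k = ln2 / t½ = 0.693147 / 2.69 = 0.2577 h⁻¹
Fraction remaining after one interval: r = e^(−kτ) = e^(−0.2577 × 5.00) = 0.2757
Before dose 4, 3 doses have been given (aged 1τ, 2τ, 3τ).
C_trough = C₀ × (r + r² + … + r^3) = C₀ × r(1−r^3)/(1−r)
        = 0.7560 × 0.2757 × (1 − 0.02096) / (1 − 0.2757) = 0.2817 mg/L

0.282 mg/L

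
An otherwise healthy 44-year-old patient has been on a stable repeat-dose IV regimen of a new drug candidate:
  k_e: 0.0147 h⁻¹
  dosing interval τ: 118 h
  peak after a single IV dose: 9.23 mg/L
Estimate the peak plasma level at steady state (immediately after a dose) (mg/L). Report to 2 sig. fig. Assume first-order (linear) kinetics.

e^(−kτ) = e^(−0.01470 × 118) = 0.1765
Accumulation ratio R = 1 / (1 − e^(−kτ)) = 1 / (1 − 0.1765) = 1.214
Steady-state peak = C₀ × R = 9.23 × 1.214 = 11.21 mg/L

11 mg/L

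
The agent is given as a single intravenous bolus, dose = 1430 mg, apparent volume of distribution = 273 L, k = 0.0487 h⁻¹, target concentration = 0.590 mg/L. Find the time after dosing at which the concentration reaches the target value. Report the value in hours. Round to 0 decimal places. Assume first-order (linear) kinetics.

C₀ = Dose / Vd = 1430 / 273 = 5.238 mg/L
t = ln(C₀ / C) / k = ln(5.238 / 0.590) / 0.04870
  = ln(8.878) / 0.04870 = 2.184 / 0.04870 = 44.85 h

45 h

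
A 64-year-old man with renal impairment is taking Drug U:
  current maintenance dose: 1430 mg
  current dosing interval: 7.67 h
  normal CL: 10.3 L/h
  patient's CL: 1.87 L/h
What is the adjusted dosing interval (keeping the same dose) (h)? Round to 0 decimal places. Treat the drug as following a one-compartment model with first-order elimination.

42 h

To keep the same average steady-state level, dosing rate must scale with clearance.
CL ratio = 1.87 / 10.3 = 0.1816
New interval (same dose) = 7.67 / 0.1816 = 42.24 h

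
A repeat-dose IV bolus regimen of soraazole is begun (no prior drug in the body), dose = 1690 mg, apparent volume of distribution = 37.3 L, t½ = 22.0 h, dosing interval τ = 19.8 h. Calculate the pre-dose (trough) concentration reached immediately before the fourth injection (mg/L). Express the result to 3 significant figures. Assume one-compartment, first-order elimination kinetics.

44.3 mg/L

C₀ per dose = Dose / Vd = 1690 / 37.3 = 45.31 mg/L
k = ln2 / t½ = 0.693147 / 22.0 = 0.03151 h⁻¹
Fraction remaining after one interval: r = e^(−kτ) = e^(−0.03151 × 19.8) = 0.5359
Before dose 4, 3 doses have been given (aged 1τ, 2τ, 3τ).
C_trough = C₀ × (r + r² + … + r^3) = C₀ × r(1−r^3)/(1−r)
        = 45.31 × 0.5359 × (1 − 0.1539) / (1 − 0.5359) = 44.27 mg/L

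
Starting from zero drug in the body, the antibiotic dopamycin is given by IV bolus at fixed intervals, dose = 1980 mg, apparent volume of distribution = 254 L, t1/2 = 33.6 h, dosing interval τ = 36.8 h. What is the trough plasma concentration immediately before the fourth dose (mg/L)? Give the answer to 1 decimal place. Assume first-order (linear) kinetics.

C₀ per dose = Dose / Vd = 1980 / 254 = 7.795 mg/L
k = ln2 / t½ = 0.693147 / 33.6 = 0.02063 h⁻¹
Fraction remaining after one interval: r = e^(−kτ) = e^(−0.02063 × 36.8) = 0.4680
Before dose 4, 3 doses have been given (aged 1τ, 2τ, 3τ).
C_trough = C₀ × (r + r² + … + r^3) = C₀ × r(1−r^3)/(1−r)
        = 7.795 × 0.4680 × (1 − 0.1025) / (1 − 0.4680) = 6.154 mg/L

6.2 mg/L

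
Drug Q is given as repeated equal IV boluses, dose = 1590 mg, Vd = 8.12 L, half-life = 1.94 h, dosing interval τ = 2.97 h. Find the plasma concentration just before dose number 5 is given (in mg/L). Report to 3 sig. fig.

C₀ per dose = Dose / Vd = 1590 / 8.12 = 195.8 mg/L
k = ln2 / t½ = 0.693147 / 1.94 = 0.3573 h⁻¹
Fraction remaining after one interval: r = e^(−kτ) = e^(−0.3573 × 2.97) = 0.3460
Before dose 5, 4 doses have been given (aged 1τ, 2τ, 3τ, 4τ).
C_trough = C₀ × (r + r² + … + r^4) = C₀ × r(1−r^4)/(1−r)
        = 195.8 × 0.3460 × (1 − 0.01433) / (1 − 0.3460) = 102.1 mg/L

102 mg/L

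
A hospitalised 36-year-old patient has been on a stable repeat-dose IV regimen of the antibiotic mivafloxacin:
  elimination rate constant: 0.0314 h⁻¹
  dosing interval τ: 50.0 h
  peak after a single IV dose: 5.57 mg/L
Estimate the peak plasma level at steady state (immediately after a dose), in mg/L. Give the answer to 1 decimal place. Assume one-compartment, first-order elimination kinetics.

7.0 mg/L

e^(−kτ) = e^(−0.03140 × 50.0) = 0.2080
Accumulation ratio R = 1 / (1 − e^(−kτ)) = 1 / (1 − 0.2080) = 1.263
Steady-state peak = C₀ × R = 5.57 × 1.263 = 7.035 mg/L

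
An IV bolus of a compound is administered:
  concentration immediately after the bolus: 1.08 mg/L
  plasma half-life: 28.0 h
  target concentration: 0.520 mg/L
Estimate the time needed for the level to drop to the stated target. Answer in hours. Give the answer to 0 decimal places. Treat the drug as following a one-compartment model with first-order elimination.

k = ln2 / t½ = 0.693147 / 28.0 = 0.02476 h⁻¹
t = ln(C₀ / C) / k = ln(1.080 / 0.520) / 0.02476
  = ln(2.077) / 0.02476 = 0.7309 / 0.02476 = 29.52 h

30 h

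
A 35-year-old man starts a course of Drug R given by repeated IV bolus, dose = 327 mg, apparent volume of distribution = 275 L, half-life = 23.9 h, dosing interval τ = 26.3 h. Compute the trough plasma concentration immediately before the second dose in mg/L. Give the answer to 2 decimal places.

C₀ per dose = Dose / Vd = 327 / 275 = 1.189 mg/L
k = ln2 / t½ = 0.693147 / 23.9 = 0.02900 h⁻¹
Fraction remaining after one interval: r = e^(−kτ) = e^(−0.02900 × 26.3) = 0.4664
Before dose 2, 1 dose has been given (aged 1τ).
C_trough = C₀ × r = 1.189 × 0.4664 = 0.5545 mg/L

0.55 mg/L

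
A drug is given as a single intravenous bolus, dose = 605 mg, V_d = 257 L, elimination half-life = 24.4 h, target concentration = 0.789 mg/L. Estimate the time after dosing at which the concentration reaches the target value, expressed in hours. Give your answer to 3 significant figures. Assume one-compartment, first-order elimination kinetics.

C₀ = Dose / Vd = 605.0 / 257 = 2.354 mg/L
k = ln2 / t½ = 0.693147 / 24.4 = 0.02841 h⁻¹
t = ln(C₀ / C) / k = ln(2.354 / 0.789) / 0.02841
  = ln(2.984) / 0.02841 = 1.093 / 0.02841 = 38.47 h

38.5 h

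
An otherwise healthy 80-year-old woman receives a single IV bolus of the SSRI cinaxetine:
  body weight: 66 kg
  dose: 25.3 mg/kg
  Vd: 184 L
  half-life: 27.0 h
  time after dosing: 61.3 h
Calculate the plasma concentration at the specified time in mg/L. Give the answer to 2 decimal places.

1.88 mg/L

Total dose = 25.3 × 66 = 1670 mg
C₀ = Dose / Vd = 1670 / 184 = 9.076 mg/L
k = ln2 / t½ = 0.693147 / 27.0 = 0.02567 h⁻¹
C = C₀ · e^(−k·t) = 9.076 × e^(−0.02567 × 61.3)
  = 9.076 × 0.2073 = 1.881 mg/L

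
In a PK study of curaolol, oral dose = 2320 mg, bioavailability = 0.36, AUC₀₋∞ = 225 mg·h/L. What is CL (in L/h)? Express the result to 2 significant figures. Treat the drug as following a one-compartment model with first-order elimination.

CL = F·Dose / AUC = 0.36 × 2320 / 225 = 3.712 L/h

3.7 L/h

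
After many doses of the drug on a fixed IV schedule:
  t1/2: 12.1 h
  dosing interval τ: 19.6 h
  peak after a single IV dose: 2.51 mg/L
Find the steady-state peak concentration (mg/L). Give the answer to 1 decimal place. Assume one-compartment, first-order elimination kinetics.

k = ln2 / t½ = 0.693147 / 12.1 = 0.05728 h⁻¹
e^(−kτ) = e^(−0.05728 × 19.6) = 0.3254
Accumulation ratio R = 1 / (1 − e^(−kτ)) = 1 / (1 − 0.3254) = 1.482
Steady-state peak = C₀ × R = 2.51 × 1.482 = 3.720 mg/L

3.7 mg/L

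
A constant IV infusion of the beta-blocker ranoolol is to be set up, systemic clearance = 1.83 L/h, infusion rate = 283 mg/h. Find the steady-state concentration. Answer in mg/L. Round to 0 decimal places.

155 mg/L

At steady state Css = R₀ / CL = 283 / 1.830 = 154.6 mg/L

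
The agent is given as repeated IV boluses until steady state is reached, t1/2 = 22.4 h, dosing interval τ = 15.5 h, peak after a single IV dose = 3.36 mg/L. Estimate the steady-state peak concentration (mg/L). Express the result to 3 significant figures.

k = ln2 / t½ = 0.693147 / 22.4 = 0.03094 h⁻¹
e^(−kτ) = e^(−0.03094 × 15.5) = 0.6190
Accumulation ratio R = 1 / (1 − e^(−kτ)) = 1 / (1 − 0.6190) = 2.625
Steady-state peak = C₀ × R = 3.36 × 2.625 = 8.820 mg/L

8.82 mg/L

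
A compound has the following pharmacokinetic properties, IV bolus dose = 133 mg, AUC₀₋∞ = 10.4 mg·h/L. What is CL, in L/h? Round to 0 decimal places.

CL = Dose / AUC = 133 / 10.4 = 12.79 L/h

13 L/h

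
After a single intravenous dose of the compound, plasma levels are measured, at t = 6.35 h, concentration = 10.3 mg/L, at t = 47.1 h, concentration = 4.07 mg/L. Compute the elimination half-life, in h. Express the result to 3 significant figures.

30.4 h

k = ln(C₁/C₂) / (t₂ − t₁) = ln(10.3/4.07) / (47.1 − 6.35)
  = 0.9285 / 40.75 = 0.02279 h⁻¹
t½ = ln2 / k = 0.693147 / 0.02279 = 30.41 h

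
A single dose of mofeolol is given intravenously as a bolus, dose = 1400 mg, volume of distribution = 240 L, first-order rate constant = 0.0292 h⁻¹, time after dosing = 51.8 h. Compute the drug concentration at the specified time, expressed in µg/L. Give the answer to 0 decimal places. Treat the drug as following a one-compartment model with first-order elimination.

1285 µg/L

C₀ = Dose / Vd = 1400 / 240 = 5.833 mg/L
C = C₀ · e^(−k·t) = 5.833 × e^(−0.02920 × 51.8)
  = 5.833 × 0.2203 = 1.285 mg/L
Convert: 1.285 mg/L × 1000 = 1285 µg/L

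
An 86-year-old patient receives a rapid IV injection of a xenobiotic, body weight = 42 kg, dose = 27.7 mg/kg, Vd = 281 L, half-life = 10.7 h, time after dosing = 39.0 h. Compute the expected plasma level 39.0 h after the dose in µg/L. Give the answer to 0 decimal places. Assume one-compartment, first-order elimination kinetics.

331 µg/L

Total dose = 27.7 × 42 = 1163 mg
C₀ = Dose / Vd = 1163 / 281 = 4.139 mg/L
k = ln2 / t½ = 0.693147 / 10.7 = 0.06478 h⁻¹
C = C₀ · e^(−k·t) = 4.139 × e^(−0.06478 × 39.0)
  = 4.139 × 0.07994 = 0.3309 mg/L
Convert: 0.3309 mg/L × 1000 = 330.9 µg/L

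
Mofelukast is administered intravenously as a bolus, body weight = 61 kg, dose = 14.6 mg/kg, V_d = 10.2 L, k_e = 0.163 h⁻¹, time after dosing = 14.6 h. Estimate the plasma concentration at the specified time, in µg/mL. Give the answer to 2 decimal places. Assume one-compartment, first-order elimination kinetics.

Total dose = 14.6 × 61 = 890.6 mg
C₀ = Dose / Vd = 890.6 / 10.2 = 87.31 mg/L
C = C₀ · e^(−k·t) = 87.31 × e^(−0.1630 × 14.6)
  = 87.31 × 0.09257 = 8.082 mg/L
(8.082 mg/L = 8.082 µg/mL)

8.08 µg/mL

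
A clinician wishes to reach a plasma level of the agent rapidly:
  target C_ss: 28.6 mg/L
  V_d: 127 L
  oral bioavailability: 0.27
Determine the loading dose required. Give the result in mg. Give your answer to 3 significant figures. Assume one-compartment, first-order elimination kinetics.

13500 mg

LD = Css × Vd / F = 28.6 × 127 / 0.27 = 13450 mg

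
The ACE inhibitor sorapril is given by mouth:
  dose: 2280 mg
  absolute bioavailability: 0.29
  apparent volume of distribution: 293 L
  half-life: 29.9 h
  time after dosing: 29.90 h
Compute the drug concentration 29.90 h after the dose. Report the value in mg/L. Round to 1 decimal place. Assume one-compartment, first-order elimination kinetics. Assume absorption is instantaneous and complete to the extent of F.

Amount reaching circulation = F × Dose = 0.29 × 2280 = 661.2 mg
C₀ = F·Dose / Vd = 661.2 / 293 = 2.257 mg/L
k = ln2 / t½ = 0.693147 / 29.9 = 0.02318 h⁻¹
t / t½ = 29.90 / 29.9 = 1 half-lives
C = C₀ × (1/2)^1 = 2.257 × 0.5000 = 1.129 mg/L

1.1 mg/L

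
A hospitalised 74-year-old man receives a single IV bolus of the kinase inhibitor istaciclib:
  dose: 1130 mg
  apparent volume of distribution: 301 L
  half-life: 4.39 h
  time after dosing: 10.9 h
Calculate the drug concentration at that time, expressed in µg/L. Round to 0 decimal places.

C₀ = Dose / Vd = 1130 / 301 = 3.754 mg/L
k = ln2 / t½ = 0.693147 / 4.39 = 0.1579 h⁻¹
C = C₀ · e^(−k·t) = 3.754 × e^(−0.1579 × 10.9)
  = 3.754 × 0.1789 = 0.6716 mg/L
Convert: 0.6716 mg/L × 1000 = 671.6 µg/L

672 µg/L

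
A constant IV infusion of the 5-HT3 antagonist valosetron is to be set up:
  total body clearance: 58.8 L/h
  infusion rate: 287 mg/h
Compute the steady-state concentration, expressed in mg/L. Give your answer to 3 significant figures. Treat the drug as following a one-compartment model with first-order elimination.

At steady state Css = R₀ / CL = 287 / 58.80 = 4.881 mg/L

4.88 mg/L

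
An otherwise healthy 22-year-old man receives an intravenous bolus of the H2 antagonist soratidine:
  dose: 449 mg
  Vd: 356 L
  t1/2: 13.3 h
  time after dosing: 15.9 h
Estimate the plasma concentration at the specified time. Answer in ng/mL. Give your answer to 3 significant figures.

C₀ = Dose / Vd = 449.0 / 356 = 1.261 mg/L
k = ln2 / t½ = 0.693147 / 13.3 = 0.05212 h⁻¹
C = C₀ · e^(−k·t) = 1.261 × e^(−0.05212 × 15.9)
  = 1.261 × 0.4366 = 0.5506 mg/L
Convert: 0.5506 mg/L × 1000 = 550.6 ng/mL

551 ng/mL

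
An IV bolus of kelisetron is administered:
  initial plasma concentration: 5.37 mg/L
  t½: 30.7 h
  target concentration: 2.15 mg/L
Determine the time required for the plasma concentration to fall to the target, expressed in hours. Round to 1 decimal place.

40.5 h

k = ln2 / t½ = 0.693147 / 30.7 = 0.02258 h⁻¹
t = ln(C₀ / C) / k = ln(5.370 / 2.15) / 0.02258
  = ln(2.498) / 0.02258 = 0.9155 / 0.02258 = 40.54 h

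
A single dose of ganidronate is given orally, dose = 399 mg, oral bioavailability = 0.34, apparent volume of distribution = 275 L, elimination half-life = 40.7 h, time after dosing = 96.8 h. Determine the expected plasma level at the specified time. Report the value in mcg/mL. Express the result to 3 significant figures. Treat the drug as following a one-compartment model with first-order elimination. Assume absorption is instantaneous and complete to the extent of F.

Amount reaching circulation = F × Dose = 0.34 × 399.0 = 135.7 mg
C₀ = F·Dose / Vd = 135.7 / 275 = 0.4935 mg/L
k = ln2 / t½ = 0.693147 / 40.7 = 0.01703 h⁻¹
C = C₀ · e^(−k·t) = 0.4935 × e^(−0.01703 × 96.8)
  = 0.4935 × 0.1923 = 0.09490 mg/L
(0.09490 mg/L = 0.09490 mcg/mL)

0.0949 mcg/mL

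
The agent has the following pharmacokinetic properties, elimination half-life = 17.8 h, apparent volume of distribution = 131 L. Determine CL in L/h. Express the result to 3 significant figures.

k = ln2 / t½ = 0.693147 / 17.8 = 0.03894 h⁻¹
CL = k × Vd = 0.03894 × 131 = 5.101 L/h

5.10 L/h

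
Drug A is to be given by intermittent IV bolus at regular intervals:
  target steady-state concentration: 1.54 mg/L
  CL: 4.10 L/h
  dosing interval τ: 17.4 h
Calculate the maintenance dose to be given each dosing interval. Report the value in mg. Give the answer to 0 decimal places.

110 mg

At steady state, Dose/τ = Css × CL.
Dose = Css × CL × τ = 1.54 × 4.100 × 17.4 = 109.9 mg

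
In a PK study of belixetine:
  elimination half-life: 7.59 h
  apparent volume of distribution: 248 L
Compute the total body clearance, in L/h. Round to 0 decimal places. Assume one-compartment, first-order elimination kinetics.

k = ln2 / t½ = 0.693147 / 7.59 = 0.09132 h⁻¹
CL = k × Vd = 0.09132 × 248 = 22.65 L/h

23 L/h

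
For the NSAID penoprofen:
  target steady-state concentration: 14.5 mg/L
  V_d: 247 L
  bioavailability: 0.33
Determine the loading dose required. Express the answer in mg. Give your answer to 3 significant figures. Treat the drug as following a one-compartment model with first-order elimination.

10900 mg

LD = Css × Vd / F = 14.5 × 247 / 0.33 = 10850 mg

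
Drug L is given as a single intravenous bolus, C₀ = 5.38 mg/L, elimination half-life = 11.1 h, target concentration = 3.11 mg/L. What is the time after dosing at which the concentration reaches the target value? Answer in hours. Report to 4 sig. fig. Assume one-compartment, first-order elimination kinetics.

k = ln2 / t½ = 0.693147 / 11.1 = 0.06245 h⁻¹
t = ln(C₀ / C) / k = ln(5.380 / 3.11) / 0.06245
  = ln(1.730) / 0.06245 = 0.5481 / 0.06245 = 8.777 h

8.777 h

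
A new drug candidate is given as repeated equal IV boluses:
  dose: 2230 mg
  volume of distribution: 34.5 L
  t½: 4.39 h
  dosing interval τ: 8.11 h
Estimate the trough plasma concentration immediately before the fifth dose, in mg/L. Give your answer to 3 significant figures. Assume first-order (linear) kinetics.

C₀ per dose = Dose / Vd = 2230 / 34.5 = 64.64 mg/L
k = ln2 / t½ = 0.693147 / 4.39 = 0.1579 h⁻¹
Fraction remaining after one interval: r = e^(−kτ) = e^(−0.1579 × 8.11) = 0.2779
Before dose 5, 4 doses have been given (aged 1τ, 2τ, 3τ, 4τ).
C_trough = C₀ × (r + r² + … + r^4) = C₀ × r(1−r^4)/(1−r)
        = 64.64 × 0.2779 × (1 − 0.005964) / (1 − 0.2779) = 24.73 mg/L

24.7 mg/L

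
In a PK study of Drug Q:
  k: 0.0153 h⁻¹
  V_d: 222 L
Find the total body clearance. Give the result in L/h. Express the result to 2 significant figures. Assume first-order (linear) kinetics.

3.4 L/h

CL = k × Vd = 0.0153 × 222 = 3.397 L/h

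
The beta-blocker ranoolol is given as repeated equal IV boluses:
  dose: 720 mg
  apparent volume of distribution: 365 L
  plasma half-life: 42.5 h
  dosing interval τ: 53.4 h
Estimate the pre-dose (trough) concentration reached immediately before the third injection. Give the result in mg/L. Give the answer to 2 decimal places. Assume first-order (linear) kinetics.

C₀ per dose = Dose / Vd = 720 / 365 = 1.973 mg/L
k = ln2 / t½ = 0.693147 / 42.5 = 0.01631 h⁻¹
Fraction remaining after one interval: r = e^(−kτ) = e^(−0.01631 × 53.4) = 0.4186
Before dose 3, 2 doses have been given (aged 1τ, 2τ).
C_trough = C₀ × (r + r²) = 1.973 × (0.4186 + 0.1752) = 1.172 mg/L

1.17 mg/L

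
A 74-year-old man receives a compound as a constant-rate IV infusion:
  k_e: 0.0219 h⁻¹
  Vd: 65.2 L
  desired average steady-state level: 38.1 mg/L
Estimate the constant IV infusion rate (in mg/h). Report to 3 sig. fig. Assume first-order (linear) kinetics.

54.4 mg/h

CL = k × Vd = 0.02190 × 65.2 = 1.428 L/h
At steady state, infusion rate R₀ = Css × CL = 38.1 × 1.428 = 54.41 mg/h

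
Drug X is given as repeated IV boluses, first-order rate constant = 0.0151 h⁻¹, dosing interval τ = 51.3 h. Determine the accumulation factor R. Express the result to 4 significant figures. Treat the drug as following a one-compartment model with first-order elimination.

e^(−kτ) = e^(−0.01510 × 51.3) = 0.4609
Accumulation ratio R = 1 / (1 − e^(−kτ)) = 1 / (1 − 0.4609) = 1.855

1.855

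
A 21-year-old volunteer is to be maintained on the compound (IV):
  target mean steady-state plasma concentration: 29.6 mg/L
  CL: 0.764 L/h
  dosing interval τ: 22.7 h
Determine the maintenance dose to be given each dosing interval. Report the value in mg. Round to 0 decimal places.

513 mg

At steady state, Dose/τ = Css × CL.
Dose = Css × CL × τ = 29.6 × 0.7640 × 22.7 = 513.3 mg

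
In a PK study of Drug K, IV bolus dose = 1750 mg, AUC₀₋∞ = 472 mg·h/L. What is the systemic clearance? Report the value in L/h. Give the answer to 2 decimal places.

3.71 L/h

CL = Dose / AUC = 1750 / 472 = 3.708 L/h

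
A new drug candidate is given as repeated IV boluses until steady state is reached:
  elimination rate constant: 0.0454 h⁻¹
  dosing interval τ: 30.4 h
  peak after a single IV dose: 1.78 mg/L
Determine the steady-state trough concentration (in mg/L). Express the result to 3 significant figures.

e^(−kτ) = e^(−0.04540 × 30.4) = 0.2515
Accumulation ratio R = 1 / (1 − e^(−kτ)) = 1 / (1 − 0.2515) = 1.336
Steady-state trough = C₀ × R × e^(−kτ) = 1.78 × 1.336 × 0.2515 = 0.5981 mg/L

0.598 mg/L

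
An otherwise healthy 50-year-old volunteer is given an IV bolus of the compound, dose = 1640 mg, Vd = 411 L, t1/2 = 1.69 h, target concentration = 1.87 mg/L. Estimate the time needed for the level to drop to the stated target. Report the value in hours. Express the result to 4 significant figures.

C₀ = Dose / Vd = 1640 / 411 = 3.990 mg/L
k = ln2 / t½ = 0.693147 / 1.69 = 0.4101 h⁻¹
t = ln(C₀ / C) / k = ln(3.990 / 1.87) / 0.4101
  = ln(2.134) / 0.4101 = 0.7580 / 0.4101 = 1.848 h

1.848 h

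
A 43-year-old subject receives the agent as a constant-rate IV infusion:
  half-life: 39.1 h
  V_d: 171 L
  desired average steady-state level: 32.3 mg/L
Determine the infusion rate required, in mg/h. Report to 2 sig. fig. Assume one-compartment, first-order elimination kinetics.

k = ln2 / t½ = 0.693147 / 39.1 = 0.01773 h⁻¹
CL = k × Vd = 0.01773 × 171 = 3.032 L/h
At steady state, infusion rate R₀ = Css × CL = 32.3 × 3.032 = 97.93 mg/h

98 mg/h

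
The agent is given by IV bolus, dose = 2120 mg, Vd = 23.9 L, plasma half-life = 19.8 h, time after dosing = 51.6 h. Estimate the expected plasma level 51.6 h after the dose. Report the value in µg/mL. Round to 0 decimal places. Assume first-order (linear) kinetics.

C₀ = Dose / Vd = 2120 / 23.9 = 88.70 mg/L
k = ln2 / t½ = 0.693147 / 19.8 = 0.03501 h⁻¹
C = C₀ · e^(−k·t) = 88.70 × e^(−0.03501 × 51.6)
  = 88.70 × 0.1642 = 14.56 mg/L
(14.56 mg/L = 14.56 µg/mL)

15 µg/mL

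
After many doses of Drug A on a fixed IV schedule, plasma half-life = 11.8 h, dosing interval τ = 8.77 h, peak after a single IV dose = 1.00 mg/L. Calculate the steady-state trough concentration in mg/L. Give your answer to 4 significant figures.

k = ln2 / t½ = 0.693147 / 11.8 = 0.05874 h⁻¹
e^(−kτ) = e^(−0.05874 × 8.77) = 0.5974
Accumulation ratio R = 1 / (1 − e^(−kτ)) = 1 / (1 − 0.5974) = 2.484
Steady-state trough = C₀ × R × e^(−kτ) = 1.00 × 2.484 × 0.5974 = 1.484 mg/L

1.484 mg/L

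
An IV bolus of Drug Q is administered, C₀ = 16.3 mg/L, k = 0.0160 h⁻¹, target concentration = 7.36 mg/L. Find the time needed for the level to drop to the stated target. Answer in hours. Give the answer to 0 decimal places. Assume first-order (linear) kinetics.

50 h

t = ln(C₀ / C) / k = ln(16.30 / 7.36) / 0.01600
  = ln(2.215) / 0.01600 = 0.7953 / 0.01600 = 49.71 h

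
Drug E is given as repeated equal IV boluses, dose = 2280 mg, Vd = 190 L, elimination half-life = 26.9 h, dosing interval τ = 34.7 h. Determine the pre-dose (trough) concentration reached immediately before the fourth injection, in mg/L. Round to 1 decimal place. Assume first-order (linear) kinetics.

C₀ per dose = Dose / Vd = 2280 / 190 = 12.00 mg/L
k = ln2 / t½ = 0.693147 / 26.9 = 0.02577 h⁻¹
Fraction remaining after one interval: r = e^(−kτ) = e^(−0.02577 × 34.7) = 0.4089
Before dose 4, 3 doses have been given (aged 1τ, 2τ, 3τ).
C_trough = C₀ × (r + r² + … + r^3) = C₀ × r(1−r^3)/(1−r)
        = 12.00 × 0.4089 × (1 − 0.06837) / (1 − 0.4089) = 7.734 mg/L

7.7 mg/L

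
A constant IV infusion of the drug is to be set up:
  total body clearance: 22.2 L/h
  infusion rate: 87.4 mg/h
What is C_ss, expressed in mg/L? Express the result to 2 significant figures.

3.9 mg/L

At steady state Css = R₀ / CL = 87.4 / 22.20 = 3.937 mg/L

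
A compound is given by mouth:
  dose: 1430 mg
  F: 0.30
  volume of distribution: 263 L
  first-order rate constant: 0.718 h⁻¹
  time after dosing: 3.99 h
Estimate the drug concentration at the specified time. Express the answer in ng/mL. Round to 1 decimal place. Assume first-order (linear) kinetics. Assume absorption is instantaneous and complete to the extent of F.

93.0 ng/mL

Amount reaching circulation = F × Dose = 0.30 × 1430 = 429.0 mg
C₀ = F·Dose / Vd = 429.0 / 263 = 1.631 mg/L
C = C₀ · e^(−k·t) = 1.631 × e^(−0.7180 × 3.99)
  = 1.631 × 0.05699 = 0.09295 mg/L
Convert: 0.09295 mg/L × 1000 = 92.95 ng/mL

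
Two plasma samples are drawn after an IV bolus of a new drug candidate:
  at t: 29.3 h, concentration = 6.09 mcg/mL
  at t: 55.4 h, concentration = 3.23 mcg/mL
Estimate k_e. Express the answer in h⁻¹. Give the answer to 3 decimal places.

k = ln(C₁/C₂) / (t₂ − t₁) = ln(6.09/3.23) / (55.4 − 29.3)
  = 0.6342 / 26.10 = 0.02430 h⁻¹

0.024 h⁻¹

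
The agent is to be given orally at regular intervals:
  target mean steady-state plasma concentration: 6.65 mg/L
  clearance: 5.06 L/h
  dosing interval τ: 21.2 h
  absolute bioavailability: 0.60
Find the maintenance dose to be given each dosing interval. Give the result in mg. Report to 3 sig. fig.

At steady state, F × (Dose/τ) = Css × CL.
Dose = Css × CL × τ / F = 6.65 × 5.060 × 21.2 / 0.60 = 1189 mg

1190 mg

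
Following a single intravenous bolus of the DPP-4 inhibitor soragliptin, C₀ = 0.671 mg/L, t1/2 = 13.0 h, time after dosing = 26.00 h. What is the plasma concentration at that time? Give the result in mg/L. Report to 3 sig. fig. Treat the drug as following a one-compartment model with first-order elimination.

0.168 mg/L

k = ln2 / t½ = 0.693147 / 13.0 = 0.05332 h⁻¹
t / t½ = 26.00 / 13.0 = 2 half-lives
C = C₀ × (1/2)^2 = 0.6710 × 0.2500 = 0.1678 mg/L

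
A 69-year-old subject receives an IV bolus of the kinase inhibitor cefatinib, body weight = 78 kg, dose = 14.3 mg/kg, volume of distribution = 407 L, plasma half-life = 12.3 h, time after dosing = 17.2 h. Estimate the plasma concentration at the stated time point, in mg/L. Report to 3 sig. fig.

1.04 mg/L

Total dose = 14.3 × 78 = 1115 mg
C₀ = Dose / Vd = 1115 / 407 = 2.740 mg/L
k = ln2 / t½ = 0.693147 / 12.3 = 0.05635 h⁻¹
C = C₀ · e^(−k·t) = 2.740 × e^(−0.05635 × 17.2)
  = 2.740 × 0.3794 = 1.040 mg/L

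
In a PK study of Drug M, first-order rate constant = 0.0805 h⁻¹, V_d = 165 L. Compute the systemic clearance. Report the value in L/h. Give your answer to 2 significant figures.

CL = k × Vd = 0.0805 × 165 = 13.28 L/h

13 L/h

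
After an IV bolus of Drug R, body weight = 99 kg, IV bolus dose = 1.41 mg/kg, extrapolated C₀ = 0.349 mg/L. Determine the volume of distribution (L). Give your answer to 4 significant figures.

400.0 L

Dose = 1.41 × 99 = 139.6 mg
Vd = Dose / C₀ = 139.6 / 0.349 = 400.0 L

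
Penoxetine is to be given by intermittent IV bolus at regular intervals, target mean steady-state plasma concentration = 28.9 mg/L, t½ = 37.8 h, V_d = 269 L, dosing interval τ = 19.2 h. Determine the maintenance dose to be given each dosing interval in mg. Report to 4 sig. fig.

k = ln2 / t½ = 0.693147 / 37.8 = 0.01834 h⁻¹
CL = k × Vd = 0.01834 × 269 = 4.933 L/h
At steady state, Dose/τ = Css × CL.
Dose = Css × CL × τ = 28.9 × 4.933 × 19.2 = 2737 mg

2737 mg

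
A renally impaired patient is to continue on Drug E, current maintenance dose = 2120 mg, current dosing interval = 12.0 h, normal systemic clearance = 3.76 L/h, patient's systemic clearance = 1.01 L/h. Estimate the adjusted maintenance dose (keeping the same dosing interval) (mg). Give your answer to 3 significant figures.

To keep the same average steady-state level, dosing rate must scale with clearance.
CL ratio = 1.01 / 3.76 = 0.2686
New dose (same interval) = 2120 × 0.2686 = 569.4 mg

569 mg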